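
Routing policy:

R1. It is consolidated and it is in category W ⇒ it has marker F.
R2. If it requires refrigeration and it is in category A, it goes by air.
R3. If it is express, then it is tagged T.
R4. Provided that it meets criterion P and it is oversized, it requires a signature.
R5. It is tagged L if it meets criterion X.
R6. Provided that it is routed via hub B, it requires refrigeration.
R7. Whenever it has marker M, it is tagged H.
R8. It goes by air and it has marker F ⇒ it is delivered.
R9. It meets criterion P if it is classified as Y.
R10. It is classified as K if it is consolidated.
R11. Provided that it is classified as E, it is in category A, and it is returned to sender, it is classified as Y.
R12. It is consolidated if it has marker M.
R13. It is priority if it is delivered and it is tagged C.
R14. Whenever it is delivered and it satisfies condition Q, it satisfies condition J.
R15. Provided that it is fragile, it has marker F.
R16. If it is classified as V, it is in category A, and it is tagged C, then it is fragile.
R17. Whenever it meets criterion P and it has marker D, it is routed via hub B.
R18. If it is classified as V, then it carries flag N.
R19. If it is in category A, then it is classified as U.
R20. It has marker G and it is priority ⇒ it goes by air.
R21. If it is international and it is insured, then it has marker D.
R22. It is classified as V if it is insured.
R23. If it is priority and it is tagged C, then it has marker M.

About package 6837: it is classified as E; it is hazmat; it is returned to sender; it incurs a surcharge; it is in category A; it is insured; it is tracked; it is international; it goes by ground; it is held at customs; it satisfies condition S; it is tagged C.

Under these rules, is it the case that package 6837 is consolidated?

Yes

By R11 (it is classified as E, it is in category A, it is returned to sender): it is classified as Y.
By R21 (it is international, it is insured): it has marker D.
By R22 (it is insured): it is classified as V.
By R9 (it is classified as Y): it meets criterion P.
By R16 (it is classified as V, it is in category A, it is tagged C): it is fragile.
By R17 (it meets criterion P, it has marker D): it is routed via hub B.
By R6 (it is routed via hub B): it requires refrigeration.
By R15 (it is fragile): it has marker F.
By R2 (it requires refrigeration, it is in category A): it goes by air.
By R8 (it goes by air, it has marker F): it is delivered.
By R13 (it is delivered, it is tagged C): it is priority.
By R23 (it is priority, it is tagged C): it has marker M.
By R12 (it has marker M): it is consolidated.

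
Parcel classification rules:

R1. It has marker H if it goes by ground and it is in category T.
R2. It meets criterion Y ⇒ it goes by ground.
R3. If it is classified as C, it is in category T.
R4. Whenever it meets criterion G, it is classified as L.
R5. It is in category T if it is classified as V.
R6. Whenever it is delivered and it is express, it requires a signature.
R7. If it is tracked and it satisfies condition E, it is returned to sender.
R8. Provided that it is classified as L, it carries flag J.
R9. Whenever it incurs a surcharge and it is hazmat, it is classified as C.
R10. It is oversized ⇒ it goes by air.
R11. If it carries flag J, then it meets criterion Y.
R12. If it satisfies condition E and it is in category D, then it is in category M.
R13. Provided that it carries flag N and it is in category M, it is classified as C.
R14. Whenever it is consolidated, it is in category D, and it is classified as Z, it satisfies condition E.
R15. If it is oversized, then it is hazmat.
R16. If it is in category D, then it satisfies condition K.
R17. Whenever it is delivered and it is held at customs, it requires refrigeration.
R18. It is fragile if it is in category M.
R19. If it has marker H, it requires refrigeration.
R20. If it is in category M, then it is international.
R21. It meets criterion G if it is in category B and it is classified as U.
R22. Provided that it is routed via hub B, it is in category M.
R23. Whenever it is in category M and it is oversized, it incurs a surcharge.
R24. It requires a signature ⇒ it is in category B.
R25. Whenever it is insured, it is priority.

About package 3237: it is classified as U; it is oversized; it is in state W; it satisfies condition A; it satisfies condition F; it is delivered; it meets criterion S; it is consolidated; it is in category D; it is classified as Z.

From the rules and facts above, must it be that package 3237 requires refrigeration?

No

Forward chaining from the given facts derives: goes by air, satisfies condition E, is hazmat, satisfies condition K, is in category M, is fragile, is international, incurs a surcharge, is classified as C, is in category T.
Rules concluding "it requires refrigeration": R17 needs "it is held at customs"; R19 needs "it has marker H" — none of these are established.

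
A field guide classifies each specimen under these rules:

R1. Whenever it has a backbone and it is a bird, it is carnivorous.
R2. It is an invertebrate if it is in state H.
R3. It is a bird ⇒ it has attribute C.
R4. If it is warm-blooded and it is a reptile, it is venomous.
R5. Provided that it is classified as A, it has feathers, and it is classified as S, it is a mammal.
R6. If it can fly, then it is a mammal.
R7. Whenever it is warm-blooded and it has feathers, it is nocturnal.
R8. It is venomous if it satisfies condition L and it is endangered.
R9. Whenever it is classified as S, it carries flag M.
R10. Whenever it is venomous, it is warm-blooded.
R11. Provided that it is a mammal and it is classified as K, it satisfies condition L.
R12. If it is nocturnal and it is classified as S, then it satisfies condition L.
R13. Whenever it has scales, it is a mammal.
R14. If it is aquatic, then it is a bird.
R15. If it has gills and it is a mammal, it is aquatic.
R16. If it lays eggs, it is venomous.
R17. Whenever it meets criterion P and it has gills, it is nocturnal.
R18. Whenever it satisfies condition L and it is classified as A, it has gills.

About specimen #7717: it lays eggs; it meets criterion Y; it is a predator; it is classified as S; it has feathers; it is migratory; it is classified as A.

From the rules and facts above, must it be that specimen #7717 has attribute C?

By R5 (it is classified as A, it has feathers, it is classified as S): it is a mammal.
By R16 (it lays eggs): it is venomous.
By R10 (it is venomous): it is warm-blooded.
By R7 (it is warm-blooded, it has feathers): it is nocturnal.
By R12 (it is nocturnal, it is classified as S): it satisfies condition L.
By R18 (it satisfies condition L, it is classified as A): it has gills.
By R15 (it has gills, it is a mammal): it is aquatic.
By R14 (it is aquatic): it is a bird.
By R3 (it is a bird): it has attribute C.

Yes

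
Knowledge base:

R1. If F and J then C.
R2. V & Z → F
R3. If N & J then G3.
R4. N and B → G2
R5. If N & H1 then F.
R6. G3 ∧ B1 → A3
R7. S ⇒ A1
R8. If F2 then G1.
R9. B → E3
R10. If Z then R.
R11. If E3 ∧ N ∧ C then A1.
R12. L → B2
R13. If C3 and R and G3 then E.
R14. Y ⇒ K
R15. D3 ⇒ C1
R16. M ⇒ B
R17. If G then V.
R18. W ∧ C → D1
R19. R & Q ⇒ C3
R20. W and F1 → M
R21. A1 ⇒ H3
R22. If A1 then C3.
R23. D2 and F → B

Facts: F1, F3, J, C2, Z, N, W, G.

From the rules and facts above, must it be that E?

Yes

G3  (by R3: N, J)
R  (by R10: Z)
V  (by R17: G)
M  (by R20: W, F1)
F  (by R2: V, Z)
B  (by R16: M)
C  (by R1: F, J)
E3  (by R9: B)
A1  (by R11: E3, N, C)
C3  (by R22: A1)
E  (by R13: C3, R, G3)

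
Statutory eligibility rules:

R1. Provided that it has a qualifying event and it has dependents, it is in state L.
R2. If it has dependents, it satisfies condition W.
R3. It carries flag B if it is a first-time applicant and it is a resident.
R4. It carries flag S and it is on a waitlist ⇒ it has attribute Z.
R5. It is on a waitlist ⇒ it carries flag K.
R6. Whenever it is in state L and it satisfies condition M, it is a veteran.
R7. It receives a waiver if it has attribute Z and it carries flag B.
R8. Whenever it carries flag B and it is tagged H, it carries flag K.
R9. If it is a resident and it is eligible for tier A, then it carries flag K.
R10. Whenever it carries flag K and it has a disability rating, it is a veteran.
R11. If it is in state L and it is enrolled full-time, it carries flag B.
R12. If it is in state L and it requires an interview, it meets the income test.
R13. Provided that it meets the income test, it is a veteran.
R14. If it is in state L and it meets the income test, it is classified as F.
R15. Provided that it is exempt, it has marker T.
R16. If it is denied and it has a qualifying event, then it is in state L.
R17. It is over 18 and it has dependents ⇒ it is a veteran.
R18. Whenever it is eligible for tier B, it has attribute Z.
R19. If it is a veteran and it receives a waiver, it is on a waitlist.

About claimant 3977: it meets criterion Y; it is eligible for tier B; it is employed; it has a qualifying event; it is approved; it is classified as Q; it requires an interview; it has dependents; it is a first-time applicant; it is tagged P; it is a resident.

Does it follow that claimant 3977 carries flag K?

By R1 (it has a qualifying event, it has dependents): it is in state L.
By R3 (it is a first-time applicant, it is a resident): it carries flag B.
By R12 (it is in state L, it requires an interview): it meets the income test.
By R13 (it meets the income test): it is a veteran.
By R18 (it is eligible for tier B): it has attribute Z.
By R7 (it has attribute Z, it carries flag B): it receives a waiver.
By R19 (it is a veteran, it receives a waiver): it is on a waitlist.
By R5 (it is on a waitlist): it carries flag K.

Yes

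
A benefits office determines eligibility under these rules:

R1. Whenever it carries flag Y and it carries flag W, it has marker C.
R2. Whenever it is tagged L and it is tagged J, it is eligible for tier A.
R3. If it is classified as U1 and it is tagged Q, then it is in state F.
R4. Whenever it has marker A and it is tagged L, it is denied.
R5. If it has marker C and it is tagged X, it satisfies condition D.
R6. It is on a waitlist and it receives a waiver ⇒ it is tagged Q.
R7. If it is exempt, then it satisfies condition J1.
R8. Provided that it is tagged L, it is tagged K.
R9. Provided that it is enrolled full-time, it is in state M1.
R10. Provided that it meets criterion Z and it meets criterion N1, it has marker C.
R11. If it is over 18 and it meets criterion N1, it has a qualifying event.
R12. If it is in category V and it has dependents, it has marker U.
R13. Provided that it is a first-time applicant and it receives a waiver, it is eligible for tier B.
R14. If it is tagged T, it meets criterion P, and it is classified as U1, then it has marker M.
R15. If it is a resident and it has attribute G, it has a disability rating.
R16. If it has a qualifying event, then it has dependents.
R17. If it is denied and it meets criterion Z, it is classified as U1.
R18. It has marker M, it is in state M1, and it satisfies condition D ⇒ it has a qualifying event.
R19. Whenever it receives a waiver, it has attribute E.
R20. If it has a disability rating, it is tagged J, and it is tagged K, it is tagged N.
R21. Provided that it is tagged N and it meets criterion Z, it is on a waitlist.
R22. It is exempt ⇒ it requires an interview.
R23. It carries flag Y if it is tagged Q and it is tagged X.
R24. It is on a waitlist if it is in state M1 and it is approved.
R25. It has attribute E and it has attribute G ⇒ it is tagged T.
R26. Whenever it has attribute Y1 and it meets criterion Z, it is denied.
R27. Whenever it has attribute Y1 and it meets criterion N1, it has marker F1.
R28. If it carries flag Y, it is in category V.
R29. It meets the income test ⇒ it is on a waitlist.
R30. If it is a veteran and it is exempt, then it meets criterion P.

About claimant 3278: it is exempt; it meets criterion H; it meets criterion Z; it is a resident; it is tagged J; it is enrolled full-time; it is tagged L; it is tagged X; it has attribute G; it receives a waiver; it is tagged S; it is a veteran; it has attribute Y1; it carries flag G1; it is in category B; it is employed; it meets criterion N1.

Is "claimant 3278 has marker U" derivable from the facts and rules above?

Yes

By R8 (it is tagged L): it is tagged K.
By R9 (it is enrolled full-time): it is in state M1.
By R10 (it meets criterion Z, it meets criterion N1): it has marker C.
By R15 (it is a resident, it has attribute G): it has a disability rating.
By R19 (it receives a waiver): it has attribute E.
By R20 (it has a disability rating, it is tagged J, it is tagged K): it is tagged N.
By R21 (it is tagged N, it meets criterion Z): it is on a waitlist.
By R25 (it has attribute E, it has attribute G): it is tagged T.
By R26 (it has attribute Y1, it meets criterion Z): it is denied.
By R30 (it is a veteran, it is exempt): it meets criterion P.
By R5 (it has marker C, it is tagged X): it satisfies condition D.
By R6 (it is on a waitlist, it receives a waiver): it is tagged Q.
By R17 (it is denied, it meets criterion Z): it is classified as U1.
By R23 (it is tagged Q, it is tagged X): it carries flag Y.
By R28 (it carries flag Y): it is in category V.
By R14 (it is tagged T, it meets criterion P, it is classified as U1): it has marker M.
By R18 (it has marker M, it is in state M1, it satisfies condition D): it has a qualifying event.
By R16 (it has a qualifying event): it has dependents.
By R12 (it is in category V, it has dependents): it has marker U.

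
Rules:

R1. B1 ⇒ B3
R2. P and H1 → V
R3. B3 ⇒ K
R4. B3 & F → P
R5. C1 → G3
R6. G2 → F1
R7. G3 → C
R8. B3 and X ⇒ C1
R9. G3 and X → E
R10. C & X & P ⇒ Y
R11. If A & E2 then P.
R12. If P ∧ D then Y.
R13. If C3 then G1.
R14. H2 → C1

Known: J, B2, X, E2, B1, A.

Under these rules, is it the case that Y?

B3  (by R1: B1)
C1  (by R8: B3, X)
P  (by R11: A, E2)
G3  (by R5: C1)
C  (by R7: G3)
Y  (by R10: C, X, P)

Yes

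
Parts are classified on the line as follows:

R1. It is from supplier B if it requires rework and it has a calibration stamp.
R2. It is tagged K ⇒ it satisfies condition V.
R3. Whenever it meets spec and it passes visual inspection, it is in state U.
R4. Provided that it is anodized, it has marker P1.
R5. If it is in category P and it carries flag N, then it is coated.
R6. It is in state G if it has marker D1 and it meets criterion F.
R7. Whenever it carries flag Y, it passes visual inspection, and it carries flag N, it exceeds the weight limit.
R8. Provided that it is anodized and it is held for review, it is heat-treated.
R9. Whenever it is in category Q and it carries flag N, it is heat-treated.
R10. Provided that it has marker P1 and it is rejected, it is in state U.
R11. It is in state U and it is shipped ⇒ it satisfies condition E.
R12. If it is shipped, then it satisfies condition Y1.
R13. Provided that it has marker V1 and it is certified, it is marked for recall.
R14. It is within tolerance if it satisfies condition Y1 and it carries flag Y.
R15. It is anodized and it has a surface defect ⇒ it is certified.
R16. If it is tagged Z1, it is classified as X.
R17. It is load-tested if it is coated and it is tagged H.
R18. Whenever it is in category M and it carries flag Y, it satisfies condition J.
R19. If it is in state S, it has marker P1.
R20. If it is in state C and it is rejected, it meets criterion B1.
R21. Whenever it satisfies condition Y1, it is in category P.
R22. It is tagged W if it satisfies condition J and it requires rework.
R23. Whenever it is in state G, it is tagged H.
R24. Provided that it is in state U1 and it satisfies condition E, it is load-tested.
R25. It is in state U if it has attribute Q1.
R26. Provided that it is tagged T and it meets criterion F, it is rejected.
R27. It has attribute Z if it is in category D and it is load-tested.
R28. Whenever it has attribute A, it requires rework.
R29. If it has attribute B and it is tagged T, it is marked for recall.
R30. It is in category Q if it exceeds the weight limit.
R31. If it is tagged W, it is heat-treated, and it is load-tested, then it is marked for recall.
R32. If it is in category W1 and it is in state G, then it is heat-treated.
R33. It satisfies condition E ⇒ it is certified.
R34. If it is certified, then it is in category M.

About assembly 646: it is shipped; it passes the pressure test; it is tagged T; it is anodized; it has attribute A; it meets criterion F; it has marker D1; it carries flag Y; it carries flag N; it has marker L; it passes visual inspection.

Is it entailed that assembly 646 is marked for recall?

By R4 (it is anodized): it has marker P1.
By R6 (it has marker D1, it meets criterion F): it is in state G.
By R7 (it carries flag Y, it passes visual inspection, it carries flag N): it exceeds the weight limit.
By R12 (it is shipped): it satisfies condition Y1.
By R21 (it satisfies condition Y1): it is in category P.
By R23 (it is in state G): it is tagged H.
By R26 (it is tagged T, it meets criterion F): it is rejected.
By R28 (it has attribute A): it requires rework.
By R30 (it exceeds the weight limit): it is in category Q.
By R5 (it is in category P, it carries flag N): it is coated.
By R9 (it is in category Q, it carries flag N): it is heat-treated.
By R10 (it has marker P1, it is rejected): it is in state U.
By R11 (it is in state U, it is shipped): it satisfies condition E.
By R17 (it is coated, it is tagged H): it is load-tested.
By R33 (it satisfies condition E): it is certified.
By R34 (it is certified): it is in category M.
By R18 (it is in category M, it carries flag Y): it satisfies condition J.
By R22 (it satisfies condition J, it requires rework): it is tagged W.
By R31 (it is tagged W, it is heat-treated, it is load-tested): it is marked for recall.

Yes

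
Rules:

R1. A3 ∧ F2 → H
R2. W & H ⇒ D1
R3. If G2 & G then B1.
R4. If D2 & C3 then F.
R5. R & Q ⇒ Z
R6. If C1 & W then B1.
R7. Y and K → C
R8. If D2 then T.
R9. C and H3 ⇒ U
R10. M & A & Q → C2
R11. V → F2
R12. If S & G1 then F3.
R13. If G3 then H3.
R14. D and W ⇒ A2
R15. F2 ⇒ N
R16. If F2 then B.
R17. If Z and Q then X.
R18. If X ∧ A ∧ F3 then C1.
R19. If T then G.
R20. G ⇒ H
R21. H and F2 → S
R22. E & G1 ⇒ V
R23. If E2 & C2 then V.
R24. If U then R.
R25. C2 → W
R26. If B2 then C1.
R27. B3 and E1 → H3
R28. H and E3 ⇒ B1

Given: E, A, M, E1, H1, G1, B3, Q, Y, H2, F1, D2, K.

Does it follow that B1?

Yes

C  (by R7: Y, K)
T  (by R8: D2)
C2  (by R10: M, A, Q)
G  (by R19: T)
H  (by R20: G)
V  (by R22: E, G1)
W  (by R25: C2)
H3  (by R27: B3, E1)
U  (by R9: C, H3)
F2  (by R11: V)
S  (by R21: H, F2)
R  (by R24: U)
Z  (by R5: R, Q)
F3  (by R12: S, G1)
X  (by R17: Z, Q)
C1  (by R18: X, A, F3)
B1  (by R6: C1, W)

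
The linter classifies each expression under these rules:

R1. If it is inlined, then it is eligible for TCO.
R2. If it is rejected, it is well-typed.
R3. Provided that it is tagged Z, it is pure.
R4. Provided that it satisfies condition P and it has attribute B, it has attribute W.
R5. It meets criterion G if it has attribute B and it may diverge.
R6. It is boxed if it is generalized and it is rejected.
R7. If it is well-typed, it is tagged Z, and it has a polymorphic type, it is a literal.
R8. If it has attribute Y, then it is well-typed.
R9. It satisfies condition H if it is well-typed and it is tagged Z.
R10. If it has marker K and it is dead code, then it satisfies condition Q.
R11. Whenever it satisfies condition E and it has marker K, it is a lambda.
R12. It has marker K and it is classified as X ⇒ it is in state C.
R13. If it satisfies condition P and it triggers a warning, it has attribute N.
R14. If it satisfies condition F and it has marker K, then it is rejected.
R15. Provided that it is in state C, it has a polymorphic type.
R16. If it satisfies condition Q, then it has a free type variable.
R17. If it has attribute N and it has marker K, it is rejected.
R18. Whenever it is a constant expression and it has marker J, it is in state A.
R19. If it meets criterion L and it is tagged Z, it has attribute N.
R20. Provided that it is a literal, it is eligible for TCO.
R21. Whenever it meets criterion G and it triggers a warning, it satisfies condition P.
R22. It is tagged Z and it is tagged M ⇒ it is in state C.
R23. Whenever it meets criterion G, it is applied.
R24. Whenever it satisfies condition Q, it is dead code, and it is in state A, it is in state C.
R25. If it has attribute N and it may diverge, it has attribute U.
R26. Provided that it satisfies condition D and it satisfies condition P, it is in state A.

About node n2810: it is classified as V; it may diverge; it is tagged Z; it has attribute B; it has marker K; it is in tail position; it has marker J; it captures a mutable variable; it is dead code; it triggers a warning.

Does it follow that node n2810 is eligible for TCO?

Forward chaining from the given facts derives: is pure, meets criterion G, satisfies condition Q, has a free type variable, satisfies condition P, is applied, has attribute W, has attribute N, is rejected, has attribute U, is well-typed, satisfies condition H.
Rules concluding "it is eligible for TCO": R1 needs "it is inlined"; R20 needs "it is a literal" — none of these are established.

No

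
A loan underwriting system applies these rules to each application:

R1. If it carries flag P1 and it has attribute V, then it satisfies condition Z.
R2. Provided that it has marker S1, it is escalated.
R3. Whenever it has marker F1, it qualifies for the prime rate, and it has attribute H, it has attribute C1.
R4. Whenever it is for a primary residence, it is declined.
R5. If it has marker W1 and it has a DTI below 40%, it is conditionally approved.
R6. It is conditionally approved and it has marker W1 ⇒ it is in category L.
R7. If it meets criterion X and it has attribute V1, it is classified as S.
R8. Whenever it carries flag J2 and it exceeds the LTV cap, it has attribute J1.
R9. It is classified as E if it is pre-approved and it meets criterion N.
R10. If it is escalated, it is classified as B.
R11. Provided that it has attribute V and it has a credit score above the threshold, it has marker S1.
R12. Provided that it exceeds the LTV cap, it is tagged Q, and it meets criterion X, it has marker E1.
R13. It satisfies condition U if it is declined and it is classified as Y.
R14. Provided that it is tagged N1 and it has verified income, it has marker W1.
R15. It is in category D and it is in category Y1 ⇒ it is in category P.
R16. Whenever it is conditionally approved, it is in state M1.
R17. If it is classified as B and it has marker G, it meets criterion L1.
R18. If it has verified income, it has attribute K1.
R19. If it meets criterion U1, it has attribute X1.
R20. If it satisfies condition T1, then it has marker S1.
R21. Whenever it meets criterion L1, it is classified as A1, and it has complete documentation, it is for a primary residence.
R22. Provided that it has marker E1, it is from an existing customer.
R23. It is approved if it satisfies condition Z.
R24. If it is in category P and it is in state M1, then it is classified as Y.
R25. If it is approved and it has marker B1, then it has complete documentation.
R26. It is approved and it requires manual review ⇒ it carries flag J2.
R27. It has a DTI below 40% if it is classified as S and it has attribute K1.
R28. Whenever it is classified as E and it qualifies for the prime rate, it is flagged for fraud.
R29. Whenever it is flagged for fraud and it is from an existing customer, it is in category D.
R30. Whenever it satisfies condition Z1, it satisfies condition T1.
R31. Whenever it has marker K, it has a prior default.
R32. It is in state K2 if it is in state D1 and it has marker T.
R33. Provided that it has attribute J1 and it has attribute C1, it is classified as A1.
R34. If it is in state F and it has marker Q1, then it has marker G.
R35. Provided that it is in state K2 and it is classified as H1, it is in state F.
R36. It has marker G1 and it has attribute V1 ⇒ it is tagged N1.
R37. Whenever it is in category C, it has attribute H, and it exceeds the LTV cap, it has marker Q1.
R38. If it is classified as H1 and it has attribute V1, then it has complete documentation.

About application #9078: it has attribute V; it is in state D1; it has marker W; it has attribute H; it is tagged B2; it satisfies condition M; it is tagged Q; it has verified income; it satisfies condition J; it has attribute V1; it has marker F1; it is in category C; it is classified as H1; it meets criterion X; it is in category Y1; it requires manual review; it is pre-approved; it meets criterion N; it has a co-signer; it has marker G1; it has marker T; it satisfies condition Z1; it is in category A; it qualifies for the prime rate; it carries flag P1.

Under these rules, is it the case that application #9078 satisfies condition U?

Forward chaining from the given facts derives: satisfies condition Z, has attribute C1, is classified as S, is classified as E, has attribute K1, is approved, carries flag J2, has a DTI below 40%, is flagged for fraud, satisfies condition T1, is in state K2, is in state F, is tagged N1, has complete documentation, has marker W1, has marker S1, is escalated, is conditionally approved, is in category L, is classified as B, is in state M1.
The only rule concluding "it satisfies condition U" is R13, which needs "it is declined"; that is never established.

No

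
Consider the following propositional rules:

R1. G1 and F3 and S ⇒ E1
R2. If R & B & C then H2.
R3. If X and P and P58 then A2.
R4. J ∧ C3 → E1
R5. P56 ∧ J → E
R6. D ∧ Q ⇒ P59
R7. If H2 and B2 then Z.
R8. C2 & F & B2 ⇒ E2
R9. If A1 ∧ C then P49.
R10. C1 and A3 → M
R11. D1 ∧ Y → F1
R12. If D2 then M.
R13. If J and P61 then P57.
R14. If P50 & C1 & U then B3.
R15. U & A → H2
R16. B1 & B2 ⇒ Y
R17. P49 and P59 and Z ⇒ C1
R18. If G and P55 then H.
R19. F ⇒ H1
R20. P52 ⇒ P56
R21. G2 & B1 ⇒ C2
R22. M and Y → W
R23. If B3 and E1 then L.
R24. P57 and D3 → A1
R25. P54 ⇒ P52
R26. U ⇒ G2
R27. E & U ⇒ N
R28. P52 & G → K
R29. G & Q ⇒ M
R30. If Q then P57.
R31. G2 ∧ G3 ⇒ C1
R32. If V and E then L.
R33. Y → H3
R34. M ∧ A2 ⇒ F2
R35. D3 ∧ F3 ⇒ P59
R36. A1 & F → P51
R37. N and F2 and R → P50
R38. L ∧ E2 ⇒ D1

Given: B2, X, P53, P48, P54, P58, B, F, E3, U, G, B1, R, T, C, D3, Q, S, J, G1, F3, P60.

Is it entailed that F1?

No

Forward chaining from the given facts derives: E1, H2, Z, Y, H1, P52, G2, K, M, P57, H3, P59, P56, C2, W, A1, P51, E, E2, P49, C1, N.
The only rule concluding F1 is R11, which needs D1; that is never established.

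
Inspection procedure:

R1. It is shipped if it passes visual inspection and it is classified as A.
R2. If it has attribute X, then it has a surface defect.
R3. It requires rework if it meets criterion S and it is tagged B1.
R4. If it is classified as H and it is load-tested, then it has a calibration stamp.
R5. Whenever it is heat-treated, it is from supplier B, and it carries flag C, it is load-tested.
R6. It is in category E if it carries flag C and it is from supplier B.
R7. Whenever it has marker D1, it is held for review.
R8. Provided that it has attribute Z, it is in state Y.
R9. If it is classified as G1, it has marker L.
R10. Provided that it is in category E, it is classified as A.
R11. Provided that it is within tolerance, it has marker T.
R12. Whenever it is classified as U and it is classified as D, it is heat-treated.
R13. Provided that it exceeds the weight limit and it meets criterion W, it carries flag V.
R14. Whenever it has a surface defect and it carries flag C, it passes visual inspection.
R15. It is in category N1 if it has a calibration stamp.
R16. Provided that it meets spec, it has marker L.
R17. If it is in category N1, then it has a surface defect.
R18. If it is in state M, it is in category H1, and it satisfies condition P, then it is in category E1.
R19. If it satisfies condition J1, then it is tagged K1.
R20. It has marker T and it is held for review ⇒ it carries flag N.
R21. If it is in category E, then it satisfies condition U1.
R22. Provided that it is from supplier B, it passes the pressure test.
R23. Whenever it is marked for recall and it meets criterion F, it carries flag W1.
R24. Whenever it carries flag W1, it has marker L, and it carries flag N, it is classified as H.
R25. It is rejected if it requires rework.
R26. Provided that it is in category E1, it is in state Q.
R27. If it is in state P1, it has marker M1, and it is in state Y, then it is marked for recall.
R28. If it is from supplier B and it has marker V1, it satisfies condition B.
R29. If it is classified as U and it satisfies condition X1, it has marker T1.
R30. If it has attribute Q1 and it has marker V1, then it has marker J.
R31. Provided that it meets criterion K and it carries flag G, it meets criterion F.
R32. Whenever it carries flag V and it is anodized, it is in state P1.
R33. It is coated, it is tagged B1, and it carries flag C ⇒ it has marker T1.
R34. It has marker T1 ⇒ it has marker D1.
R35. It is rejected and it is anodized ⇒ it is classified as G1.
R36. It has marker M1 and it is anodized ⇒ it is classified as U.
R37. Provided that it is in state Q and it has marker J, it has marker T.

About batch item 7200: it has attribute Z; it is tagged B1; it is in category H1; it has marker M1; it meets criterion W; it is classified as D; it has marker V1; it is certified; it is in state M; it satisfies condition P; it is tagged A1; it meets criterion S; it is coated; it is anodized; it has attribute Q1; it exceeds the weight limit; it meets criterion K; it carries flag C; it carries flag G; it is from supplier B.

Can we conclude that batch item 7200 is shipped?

By R3 (it meets criterion S, it is tagged B1): it requires rework.
By R6 (it carries flag C, it is from supplier B): it is in category E.
By R8 (it has attribute Z): it is in state Y.
By R10 (it is in category E): it is classified as A.
By R13 (it exceeds the weight limit, it meets criterion W): it carries flag V.
By R18 (it is in state M, it is in category H1, it satisfies condition P): it is in category E1.
By R25 (it requires rework): it is rejected.
By R26 (it is in category E1): it is in state Q.
By R30 (it has attribute Q1, it has marker V1): it has marker J.
By R31 (it meets criterion K, it carries flag G): it meets criterion F.
By R32 (it carries flag V, it is anodized): it is in state P1.
By R33 (it is coated, it is tagged B1, it carries flag C): it has marker T1.
By R34 (it has marker T1): it has marker D1.
By R35 (it is rejected, it is anodized): it is classified as G1.
By R36 (it has marker M1, it is anodized): it is classified as U.
By R37 (it is in state Q, it has marker J): it has marker T.
By R7 (it has marker D1): it is held for review.
By R9 (it is classified as G1): it has marker L.
By R12 (it is classified as U, it is classified as D): it is heat-treated.
By R20 (it has marker T, it is held for review): it carries flag N.
By R27 (it is in state P1, it has marker M1, it is in state Y): it is marked for recall.
By R5 (it is heat-treated, it is from supplier B, it carries flag C): it is load-tested.
By R23 (it is marked for recall, it meets criterion F): it carries flag W1.
By R24 (it carries flag W1, it has marker L, it carries flag N): it is classified as H.
By R4 (it is classified as H, it is load-tested): it has a calibration stamp.
By R15 (it has a calibration stamp): it is in category N1.
By R17 (it is in category N1): it has a surface defect.
By R14 (it has a surface defect, it carries flag C): it passes visual inspection.
By R1 (it passes visual inspection, it is classified as A): it is shipped.

Yes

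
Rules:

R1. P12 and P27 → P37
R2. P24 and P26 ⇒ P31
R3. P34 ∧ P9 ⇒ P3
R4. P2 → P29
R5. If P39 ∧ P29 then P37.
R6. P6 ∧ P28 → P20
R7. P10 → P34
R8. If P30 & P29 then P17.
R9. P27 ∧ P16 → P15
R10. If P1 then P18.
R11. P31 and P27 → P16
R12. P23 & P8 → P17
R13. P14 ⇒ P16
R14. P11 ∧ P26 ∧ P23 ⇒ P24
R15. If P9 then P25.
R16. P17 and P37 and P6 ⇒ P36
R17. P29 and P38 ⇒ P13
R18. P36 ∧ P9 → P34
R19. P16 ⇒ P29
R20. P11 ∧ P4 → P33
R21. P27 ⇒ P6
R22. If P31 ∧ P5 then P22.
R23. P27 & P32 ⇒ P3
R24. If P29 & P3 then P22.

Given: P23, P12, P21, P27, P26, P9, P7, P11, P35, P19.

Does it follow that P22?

Forward chaining from the given facts derives: P37, P24, P25, P6, P31, P16, P29, P15.
Rules concluding P22: R22 needs P5; R24 needs P3 — none of these are established.

No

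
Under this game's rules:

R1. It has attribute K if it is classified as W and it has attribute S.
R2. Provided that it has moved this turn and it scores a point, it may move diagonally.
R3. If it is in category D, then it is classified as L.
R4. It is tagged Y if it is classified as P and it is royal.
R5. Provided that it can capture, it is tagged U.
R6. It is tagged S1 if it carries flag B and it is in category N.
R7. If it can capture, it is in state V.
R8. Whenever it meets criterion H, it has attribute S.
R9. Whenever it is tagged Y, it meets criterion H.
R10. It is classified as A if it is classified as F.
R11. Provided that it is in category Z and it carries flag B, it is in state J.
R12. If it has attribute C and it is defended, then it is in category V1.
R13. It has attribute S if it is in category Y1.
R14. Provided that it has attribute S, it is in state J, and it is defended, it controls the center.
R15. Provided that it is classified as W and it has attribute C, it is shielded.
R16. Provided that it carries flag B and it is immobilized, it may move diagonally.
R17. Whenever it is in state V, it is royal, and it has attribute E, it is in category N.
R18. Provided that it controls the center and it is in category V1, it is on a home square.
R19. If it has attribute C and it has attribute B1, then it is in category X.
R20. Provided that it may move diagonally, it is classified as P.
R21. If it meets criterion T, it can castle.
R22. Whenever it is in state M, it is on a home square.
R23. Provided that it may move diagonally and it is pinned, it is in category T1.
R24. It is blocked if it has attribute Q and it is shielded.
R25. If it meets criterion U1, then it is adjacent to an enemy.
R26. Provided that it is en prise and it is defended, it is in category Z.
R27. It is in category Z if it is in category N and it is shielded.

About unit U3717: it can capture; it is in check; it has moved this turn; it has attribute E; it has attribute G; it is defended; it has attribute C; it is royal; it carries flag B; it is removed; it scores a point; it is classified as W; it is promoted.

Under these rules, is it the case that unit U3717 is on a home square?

Yes

By R2 (it has moved this turn, it scores a point): it may move diagonally.
By R7 (it can capture): it is in state V.
By R12 (it has attribute C, it is defended): it is in category V1.
By R15 (it is classified as W, it has attribute C): it is shielded.
By R17 (it is in state V, it is royal, it has attribute E): it is in category N.
By R20 (it may move diagonally): it is classified as P.
By R27 (it is in category N, it is shielded): it is in category Z.
By R4 (it is classified as P, it is royal): it is tagged Y.
By R9 (it is tagged Y): it meets criterion H.
By R11 (it is in category Z, it carries flag B): it is in state J.
By R8 (it meets criterion H): it has attribute S.
By R14 (it has attribute S, it is in state J, it is defended): it controls the center.
By R18 (it controls the center, it is in category V1): it is on a home square.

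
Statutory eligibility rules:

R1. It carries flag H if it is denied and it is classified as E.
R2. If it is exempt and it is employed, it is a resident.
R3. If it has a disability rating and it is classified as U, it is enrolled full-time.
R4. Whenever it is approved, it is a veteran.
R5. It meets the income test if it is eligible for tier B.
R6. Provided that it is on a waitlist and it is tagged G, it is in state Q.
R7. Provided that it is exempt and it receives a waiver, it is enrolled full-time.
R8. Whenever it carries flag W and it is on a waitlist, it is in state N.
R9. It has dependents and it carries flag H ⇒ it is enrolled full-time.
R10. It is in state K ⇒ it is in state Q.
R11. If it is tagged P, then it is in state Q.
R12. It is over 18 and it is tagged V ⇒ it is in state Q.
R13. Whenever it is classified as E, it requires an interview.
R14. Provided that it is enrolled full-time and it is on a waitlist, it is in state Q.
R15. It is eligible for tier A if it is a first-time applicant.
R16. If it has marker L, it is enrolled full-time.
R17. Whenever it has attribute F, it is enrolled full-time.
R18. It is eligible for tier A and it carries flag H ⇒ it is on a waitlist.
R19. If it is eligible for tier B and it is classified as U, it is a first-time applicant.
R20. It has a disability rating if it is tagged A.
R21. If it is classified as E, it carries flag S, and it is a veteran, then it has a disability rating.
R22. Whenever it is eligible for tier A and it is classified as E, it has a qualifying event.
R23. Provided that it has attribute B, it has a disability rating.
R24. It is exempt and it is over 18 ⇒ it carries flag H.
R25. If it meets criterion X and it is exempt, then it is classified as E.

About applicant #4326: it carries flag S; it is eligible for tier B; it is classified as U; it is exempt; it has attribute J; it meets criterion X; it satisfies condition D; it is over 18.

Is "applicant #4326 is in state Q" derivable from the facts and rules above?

Forward chaining from the given facts derives: meets the income test, is a first-time applicant, carries flag H, is classified as E, requires an interview, is eligible for tier A, is on a waitlist, has a qualifying event.
Rules concluding "it is in state Q": R6 needs "it is tagged G"; R10 needs "it is in state K"; R11 needs "it is tagged P"; R12 needs "it is tagged V"; R14 needs "it is enrolled full-time" — none of these are established.

No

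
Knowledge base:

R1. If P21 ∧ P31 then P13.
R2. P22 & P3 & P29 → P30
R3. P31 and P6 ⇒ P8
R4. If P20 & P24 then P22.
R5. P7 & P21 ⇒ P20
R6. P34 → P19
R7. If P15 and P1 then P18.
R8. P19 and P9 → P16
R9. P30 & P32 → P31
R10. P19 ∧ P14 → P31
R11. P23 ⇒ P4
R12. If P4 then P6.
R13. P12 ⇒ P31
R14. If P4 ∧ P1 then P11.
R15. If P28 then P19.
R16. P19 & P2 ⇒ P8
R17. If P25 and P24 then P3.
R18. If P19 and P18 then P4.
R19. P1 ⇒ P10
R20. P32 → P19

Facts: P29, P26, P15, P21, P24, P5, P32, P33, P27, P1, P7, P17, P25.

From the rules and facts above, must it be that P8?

Yes

P20  (by R5: P7, P21)
P18  (by R7: P15, P1)
P3  (by R17: P25, P24)
P19  (by R20: P32)
P22  (by R4: P20, P24)
P4  (by R18: P19, P18)
P30  (by R2: P22, P3, P29)
P31  (by R9: P30, P32)
P6  (by R12: P4)
P8  (by R3: P31, P6)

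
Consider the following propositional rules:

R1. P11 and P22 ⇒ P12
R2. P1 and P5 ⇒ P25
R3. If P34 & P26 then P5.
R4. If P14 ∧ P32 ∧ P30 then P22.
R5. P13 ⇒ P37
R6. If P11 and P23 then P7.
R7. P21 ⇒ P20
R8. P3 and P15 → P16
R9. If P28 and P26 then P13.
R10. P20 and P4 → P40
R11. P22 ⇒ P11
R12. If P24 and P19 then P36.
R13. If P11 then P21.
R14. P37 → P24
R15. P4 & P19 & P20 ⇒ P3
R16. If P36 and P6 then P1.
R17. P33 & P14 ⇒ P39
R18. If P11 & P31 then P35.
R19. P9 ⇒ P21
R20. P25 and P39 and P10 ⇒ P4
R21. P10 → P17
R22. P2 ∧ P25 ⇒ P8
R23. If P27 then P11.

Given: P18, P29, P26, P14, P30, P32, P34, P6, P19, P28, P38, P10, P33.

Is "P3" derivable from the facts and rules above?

Yes

P5  (by R3: P34, P26)
P22  (by R4: P14, P32, P30)
P13  (by R9: P28, P26)
P11  (by R11: P22)
P21  (by R13: P11)
P39  (by R17: P33, P14)
P37  (by R5: P13)
P20  (by R7: P21)
P24  (by R14: P37)
P36  (by R12: P24, P19)
P1  (by R16: P36, P6)
P25  (by R2: P1, P5)
P4  (by R20: P25, P39, P10)
P3  (by R15: P4, P19, P20)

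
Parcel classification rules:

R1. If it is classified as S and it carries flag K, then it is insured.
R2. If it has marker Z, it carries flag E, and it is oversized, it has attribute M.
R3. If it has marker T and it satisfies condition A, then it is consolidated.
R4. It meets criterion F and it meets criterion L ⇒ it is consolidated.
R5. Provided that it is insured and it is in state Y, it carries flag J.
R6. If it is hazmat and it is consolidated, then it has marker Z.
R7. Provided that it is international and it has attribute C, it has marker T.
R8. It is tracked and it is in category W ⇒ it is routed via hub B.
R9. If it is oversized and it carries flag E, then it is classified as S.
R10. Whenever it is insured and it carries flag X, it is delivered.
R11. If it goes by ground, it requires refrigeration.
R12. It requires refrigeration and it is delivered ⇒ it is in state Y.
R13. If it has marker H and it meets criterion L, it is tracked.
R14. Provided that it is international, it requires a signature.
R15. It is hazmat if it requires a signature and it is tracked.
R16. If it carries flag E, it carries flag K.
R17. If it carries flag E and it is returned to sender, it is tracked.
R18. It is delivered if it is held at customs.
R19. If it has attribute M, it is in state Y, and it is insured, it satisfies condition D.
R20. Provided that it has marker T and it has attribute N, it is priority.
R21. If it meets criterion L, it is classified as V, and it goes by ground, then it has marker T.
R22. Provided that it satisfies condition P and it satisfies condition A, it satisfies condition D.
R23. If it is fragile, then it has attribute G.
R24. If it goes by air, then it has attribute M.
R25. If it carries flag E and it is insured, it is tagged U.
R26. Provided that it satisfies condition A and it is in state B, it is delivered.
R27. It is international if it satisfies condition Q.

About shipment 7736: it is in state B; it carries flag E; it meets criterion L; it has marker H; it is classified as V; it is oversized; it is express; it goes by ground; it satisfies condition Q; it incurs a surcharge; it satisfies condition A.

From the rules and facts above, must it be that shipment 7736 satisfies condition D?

By R9 (it is oversized, it carries flag E): it is classified as S.
By R11 (it goes by ground): it requires refrigeration.
By R13 (it has marker H, it meets criterion L): it is tracked.
By R16 (it carries flag E): it carries flag K.
By R21 (it meets criterion L, it is classified as V, it goes by ground): it has marker T.
By R26 (it satisfies condition A, it is in state B): it is delivered.
By R27 (it satisfies condition Q): it is international.
By R1 (it is classified as S, it carries flag K): it is insured.
By R3 (it has marker T, it satisfies condition A): it is consolidated.
By R12 (it requires refrigeration, it is delivered): it is in state Y.
By R14 (it is international): it requires a signature.
By R15 (it requires a signature, it is tracked): it is hazmat.
By R6 (it is hazmat, it is consolidated): it has marker Z.
By R2 (it has marker Z, it carries flag E, it is oversized): it has attribute M.
By R19 (it has attribute M, it is in state Y, it is insured): it satisfies condition D.

Yes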